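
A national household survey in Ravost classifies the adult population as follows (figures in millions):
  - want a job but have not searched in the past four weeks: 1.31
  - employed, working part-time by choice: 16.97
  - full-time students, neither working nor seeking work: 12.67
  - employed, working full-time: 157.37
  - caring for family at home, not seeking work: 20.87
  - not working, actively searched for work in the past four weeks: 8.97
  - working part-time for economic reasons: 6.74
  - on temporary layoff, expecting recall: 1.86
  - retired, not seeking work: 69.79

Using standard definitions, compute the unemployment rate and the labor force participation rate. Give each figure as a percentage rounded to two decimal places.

Employed = 16.97 + 157.37 + 6.74 = 181.08 million (anyone who worked, including part-time for economic reasons, counts as employed).
Unemployed = 8.97 + 1.86 = 10.83 million (jobless and actively searching, or on temporary layoff).
Labor force = 181.08 + 10.83 = 191.91 million.
Not in labor force = 1.31 + 12.67 + 20.87 + 69.79 = 104.64 million (those not working and not actively searching are outside the labor force — including those who want a job but have given up searching).
Civilian working-age population = 191.91 + 104.64 = 296.55 million.
Unemployment rate = 10.83 / 191.91 = 5.64%.
Labor force participation rate = 191.91 / 296.55 = 64.71%.

Unemployment rate ≈ 5.64%; labor force participation rate ≈ 64.71%.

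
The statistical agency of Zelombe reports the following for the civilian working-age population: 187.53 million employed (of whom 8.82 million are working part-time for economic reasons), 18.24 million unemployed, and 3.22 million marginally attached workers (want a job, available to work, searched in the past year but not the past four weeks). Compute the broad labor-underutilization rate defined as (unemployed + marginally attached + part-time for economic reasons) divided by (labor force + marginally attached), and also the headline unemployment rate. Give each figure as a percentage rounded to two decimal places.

Labor force = 187.53 + 18.24 = 205.77 million.
Numerator = 18.24 + 3.22 + 8.82 = 30.28 million.
Denominator = 205.77 + 3.22 = 208.99 million.
Broad rate = 30.28 / 208.99 = 14.49%.
Headline unemployment rate = 18.24 / 205.77 = 8.86%.

Broad underutilization rate ≈ 14.49%; headline unemployment rate ≈ 8.86%.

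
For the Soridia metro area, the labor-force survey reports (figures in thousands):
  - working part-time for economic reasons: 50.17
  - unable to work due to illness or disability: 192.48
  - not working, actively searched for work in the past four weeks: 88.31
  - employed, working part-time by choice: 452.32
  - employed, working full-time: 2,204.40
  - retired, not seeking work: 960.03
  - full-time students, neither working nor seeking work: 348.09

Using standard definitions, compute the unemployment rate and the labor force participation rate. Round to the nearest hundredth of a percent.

Employed = 50.17 + 452.32 + 2,204.40 = 2,706.89 thousand (anyone who worked, including part-time for economic reasons, counts as employed).
Unemployed = 88.31 thousand.
Labor force = 2,706.89 + 88.31 = 2,795.20 thousand.
Not in labor force = 192.48 + 960.03 + 348.09 = 1,500.60 thousand (those not working and not actively searching are outside the labor force).
Civilian working-age population = 2,795.20 + 1,500.60 = 4,295.80 thousand.
Unemployment rate = 88.31 / 2,795.20 = 3.16%.
Labor force participation rate = 2,795.20 / 4,295.80 = 65.07%.

Unemployment rate ≈ 3.16%; labor force participation rate ≈ 65.07%.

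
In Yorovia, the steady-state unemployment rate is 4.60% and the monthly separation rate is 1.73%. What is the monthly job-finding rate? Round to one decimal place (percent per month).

From u* = s/(s+f): f = s·(1−u)/u.
f = 1.73 × (1 − 0.0460) / 0.0460 = 1.6504 / 0.0460 ≈ 35.9% per month.

Job-finding rate ≈ 35.9% per month.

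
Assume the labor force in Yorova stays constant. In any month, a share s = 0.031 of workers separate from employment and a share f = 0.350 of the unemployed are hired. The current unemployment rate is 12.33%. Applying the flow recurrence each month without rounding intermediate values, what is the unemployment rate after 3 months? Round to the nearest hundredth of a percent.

Unemployment rate after three months ≈ 9.13%.

With a fixed labor force, u_{t+1} = u_t + s·(1−u_t) − f·u_t = u_t·(1−s−f) + s.
Here 1−s−f = 0.619 and s = 0.031.
u_1 = 0.123300 × 0.619 + 0.031 = 0.107323.
u_2 = 0.107323 × 0.619 + 0.031 = 0.097433.
u_3 = 0.097433 × 0.619 + 0.031 = 0.091311.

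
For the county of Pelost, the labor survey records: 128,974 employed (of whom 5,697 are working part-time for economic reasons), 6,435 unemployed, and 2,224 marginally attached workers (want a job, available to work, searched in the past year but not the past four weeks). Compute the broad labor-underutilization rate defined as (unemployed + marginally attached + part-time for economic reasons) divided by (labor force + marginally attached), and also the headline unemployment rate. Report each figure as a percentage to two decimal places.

Labor force = 128,974 + 6,435 = 135,409.
Numerator = 6,435 + 2,224 + 5,697 = 14,356.
Denominator = 135,409 + 2,224 = 137,633.
Broad rate = 14,356 / 137,633 = 10.43%.
Headline unemployment rate = 6,435 / 135,409 = 4.75%.

Broad underutilization rate ≈ 10.43%; headline unemployment rate ≈ 4.75%.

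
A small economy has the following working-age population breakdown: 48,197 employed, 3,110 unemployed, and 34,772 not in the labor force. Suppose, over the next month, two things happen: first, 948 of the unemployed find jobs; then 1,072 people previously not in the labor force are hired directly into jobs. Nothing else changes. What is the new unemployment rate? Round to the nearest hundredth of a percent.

New unemployment rate ≈ 4.13%.

Initially, labor force = 48,197 + 3,110 = 51,307, so u = 3,110/51,307 = 6.06%.
After the first change, unemployed falls and employed rises by 948; labor force unchanged → E = 49,145, U = 2,162, labor force = 51,307.
After the second change, employed and labor force both rise by 1,072; unemployed unchanged → E = 50,217, U = 2,162, labor force = 52,379.
New unemployment rate = 2,162 / 52,379 = 4.13%.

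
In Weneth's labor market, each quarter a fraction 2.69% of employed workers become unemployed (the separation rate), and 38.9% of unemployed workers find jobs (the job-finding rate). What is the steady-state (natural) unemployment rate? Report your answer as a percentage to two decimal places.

At steady state the flows balance: s·E = f·U, so U/(E+U) = s/(s+f).
u* = 2.69 / (2.69 + 38.9) = 2.69 / 41.59 = 6.47%.

Steady-state unemployment rate ≈ 6.47%.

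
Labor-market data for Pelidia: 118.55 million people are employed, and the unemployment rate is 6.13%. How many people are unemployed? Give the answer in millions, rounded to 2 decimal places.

About 7.74 million are unemployed.

Let U be the number unemployed. The labor force is E + U, and U/(E+U) = 0.0613.
So U = 0.0613 × 118.55 / (1 − 0.0613) = 7.2671 / 0.9387 ≈ 7.74 million.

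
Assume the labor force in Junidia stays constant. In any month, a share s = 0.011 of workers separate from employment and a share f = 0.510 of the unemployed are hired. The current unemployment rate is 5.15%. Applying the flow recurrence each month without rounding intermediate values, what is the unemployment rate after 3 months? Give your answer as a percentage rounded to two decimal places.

Unemployment rate after three months ≈ 2.45%.

With a fixed labor force, u_{t+1} = u_t + s·(1−u_t) − f·u_t = u_t·(1−s−f) + s.
Here 1−s−f = 0.479 and s = 0.011.
u_1 = 0.051500 × 0.479 + 0.011 = 0.035668.
u_2 = 0.035668 × 0.479 + 0.011 = 0.028085.
u_3 = 0.028085 × 0.479 + 0.011 = 0.024453.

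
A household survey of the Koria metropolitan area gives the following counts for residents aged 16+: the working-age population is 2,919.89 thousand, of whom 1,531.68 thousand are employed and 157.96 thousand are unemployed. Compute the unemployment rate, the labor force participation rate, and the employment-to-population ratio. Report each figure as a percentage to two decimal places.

Labor force = employed + unemployed = 1,531.68 + 157.96 = 1,689.64 thousand.
Unemployment rate = 157.96 / 1,689.64 = 9.35%.
Labor force participation rate = 1,689.64 / 2,919.89 = 57.87%.
Employment-population ratio = 1,531.68 / 2,919.89 = 52.46%.

Unemployment rate ≈ 9.35%; labor force participation rate ≈ 57.87%; employment-population ratio ≈ 52.46%.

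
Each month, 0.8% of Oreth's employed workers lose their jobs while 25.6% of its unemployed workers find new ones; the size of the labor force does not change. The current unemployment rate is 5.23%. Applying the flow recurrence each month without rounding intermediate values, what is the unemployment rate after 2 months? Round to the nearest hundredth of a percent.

With a fixed labor force, u_{t+1} = u_t + s·(1−u_t) − f·u_t = u_t·(1−s−f) + s.
Here 1−s−f = 0.736 and s = 0.008.
u_1 = 0.052300 × 0.736 + 0.008 = 0.046493.
u_2 = 0.046493 × 0.736 + 0.008 = 0.042219.

Unemployment rate after two months ≈ 4.22%.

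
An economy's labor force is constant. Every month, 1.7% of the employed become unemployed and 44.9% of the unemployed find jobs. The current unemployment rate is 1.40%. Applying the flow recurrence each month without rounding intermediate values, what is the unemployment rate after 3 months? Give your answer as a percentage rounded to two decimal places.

With a fixed labor force, u_{t+1} = u_t + s·(1−u_t) − f·u_t = u_t·(1−s−f) + s.
Here 1−s−f = 0.534 and s = 0.017.
u_1 = 0.014000 × 0.534 + 0.017 = 0.024476.
u_2 = 0.024476 × 0.534 + 0.017 = 0.030070.
u_3 = 0.030070 × 0.534 + 0.017 = 0.033057.

Unemployment rate after three months ≈ 3.31%.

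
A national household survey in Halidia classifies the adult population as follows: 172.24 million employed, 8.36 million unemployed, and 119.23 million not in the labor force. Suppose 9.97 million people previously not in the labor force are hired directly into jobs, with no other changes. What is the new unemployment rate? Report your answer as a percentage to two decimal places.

Initially, labor force = 172.24 + 8.36 = 180.60 million, so u = 8.36/180.60 = 4.63%.
After the change, employed and labor force both rise by 9.97; unemployed unchanged → E = 182.21, U = 8.36, labor force = 190.57 million.
New unemployment rate = 8.36 / 190.57 = 4.39%.

New unemployment rate ≈ 4.39%.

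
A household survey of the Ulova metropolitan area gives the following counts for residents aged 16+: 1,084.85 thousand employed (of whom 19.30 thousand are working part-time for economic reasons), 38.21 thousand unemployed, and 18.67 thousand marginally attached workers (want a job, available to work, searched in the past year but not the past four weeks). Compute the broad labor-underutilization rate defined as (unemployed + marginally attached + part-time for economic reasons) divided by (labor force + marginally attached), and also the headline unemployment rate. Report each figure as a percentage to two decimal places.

Labor force = 1,084.85 + 38.21 = 1,123.06 thousand.
Numerator = 38.21 + 18.67 + 19.30 = 76.18 thousand.
Denominator = 1,123.06 + 18.67 = 1,141.73 thousand.
Broad rate = 76.18 / 1,141.73 = 6.67%.
Headline unemployment rate = 38.21 / 1,123.06 = 3.40%.

Broad underutilization rate ≈ 6.67%; headline unemployment rate ≈ 3.40%.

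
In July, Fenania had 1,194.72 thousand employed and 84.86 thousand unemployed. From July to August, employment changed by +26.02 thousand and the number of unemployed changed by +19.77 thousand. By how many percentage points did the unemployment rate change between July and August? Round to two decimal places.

July: labor force = 1,194.72 + 84.86 = 1,279.58; u = 84.86/1,279.58 = 6.63%.
August: labor force = 1,220.74 + 104.63 = 1,325.37; u = 104.63/1,325.37 = 7.89%.
Change = 7.89% − 6.63% = +1.26 pp.

The unemployment rate changed by +1.26 percentage points.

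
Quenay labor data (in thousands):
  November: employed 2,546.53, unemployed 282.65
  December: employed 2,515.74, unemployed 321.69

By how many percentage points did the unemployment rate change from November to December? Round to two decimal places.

November: labor force = 2,546.53 + 282.65 = 2,829.18; u = 282.65/2,829.18 = 9.99%.
December: labor force = 2,515.74 + 321.69 = 2,837.43; u = 321.69/2,837.43 = 11.34%.
Change = 11.34% − 9.99% = +1.35 pp.

The unemployment rate changed by +1.35 percentage points.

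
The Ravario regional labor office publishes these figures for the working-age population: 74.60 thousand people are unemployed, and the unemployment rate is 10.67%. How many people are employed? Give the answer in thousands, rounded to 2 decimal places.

Labor force = U / u = 74.60 / 0.1067 ≈ 699.16 thousand.
Employed = labor force − unemployed = 699.16 − 74.60 = 624.56 thousand.

About 624.56 thousand are employed.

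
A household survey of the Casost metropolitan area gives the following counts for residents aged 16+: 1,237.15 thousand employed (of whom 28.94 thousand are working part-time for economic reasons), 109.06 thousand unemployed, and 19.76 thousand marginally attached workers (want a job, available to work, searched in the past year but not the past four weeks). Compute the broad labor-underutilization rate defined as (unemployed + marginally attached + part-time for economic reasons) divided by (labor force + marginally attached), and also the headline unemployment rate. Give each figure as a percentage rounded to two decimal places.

Broad underutilization rate ≈ 11.55%; headline unemployment rate ≈ 8.10%.

Labor force = 1,237.15 + 109.06 = 1,346.21 thousand.
Numerator = 109.06 + 19.76 + 28.94 = 157.76 thousand.
Denominator = 1,346.21 + 19.76 = 1,365.97 thousand.
Broad rate = 157.76 / 1,365.97 = 11.55%.
Headline unemployment rate = 109.06 / 1,346.21 = 8.10%.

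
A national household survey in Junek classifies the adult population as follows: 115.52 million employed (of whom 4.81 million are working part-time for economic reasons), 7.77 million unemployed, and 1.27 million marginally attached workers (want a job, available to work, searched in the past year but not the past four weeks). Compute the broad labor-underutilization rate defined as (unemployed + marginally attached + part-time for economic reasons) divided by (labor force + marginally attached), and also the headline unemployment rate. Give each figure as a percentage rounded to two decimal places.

Labor force = 115.52 + 7.77 = 123.29 million.
Numerator = 7.77 + 1.27 + 4.81 = 13.85 million.
Denominator = 123.29 + 1.27 = 124.56 million.
Broad rate = 13.85 / 124.56 = 11.12%.
Headline unemployment rate = 7.77 / 123.29 = 6.30%.

Broad underutilization rate ≈ 11.12%; headline unemployment rate ≈ 6.30%.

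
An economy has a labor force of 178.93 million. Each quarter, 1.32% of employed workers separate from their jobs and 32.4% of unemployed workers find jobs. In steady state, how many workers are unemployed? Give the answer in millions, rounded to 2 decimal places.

About 7.00 million are unemployed in steady state.

Steady-state unemployment rate u* = s/(s+f) = 1.32/(1.32+32.4) = 0.039146.
Unemployed = u* × labor force = 0.039146 × 178.93 ≈ 7.00 million.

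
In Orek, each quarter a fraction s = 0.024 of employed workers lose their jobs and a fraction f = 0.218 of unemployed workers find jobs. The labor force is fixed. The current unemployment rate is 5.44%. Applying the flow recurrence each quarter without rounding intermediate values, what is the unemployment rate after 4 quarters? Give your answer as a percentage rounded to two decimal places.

With a fixed labor force, u_{t+1} = u_t + s·(1−u_t) − f·u_t = u_t·(1−s−f) + s.
Here 1−s−f = 0.758 and s = 0.024.
u_1 = 0.054400 × 0.758 + 0.024 = 0.065235.
u_2 = 0.065235 × 0.758 + 0.024 = 0.073448.
u_3 = 0.073448 × 0.758 + 0.024 = 0.079674.
u_4 = 0.079674 × 0.758 + 0.024 = 0.084393.

Unemployment rate after four quarters ≈ 8.44%.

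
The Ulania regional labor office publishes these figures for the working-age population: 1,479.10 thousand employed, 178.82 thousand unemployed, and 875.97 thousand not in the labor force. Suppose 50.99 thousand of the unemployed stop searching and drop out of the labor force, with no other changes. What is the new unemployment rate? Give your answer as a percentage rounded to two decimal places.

New unemployment rate ≈ 7.95%.

Initially, labor force = 1,479.10 + 178.82 = 1,657.92 thousand, so u = 178.82/1,657.92 = 10.79%.
After the change, unemployed and labor force both fall by 50.99 → E = 1,479.10, U = 127.83, labor force = 1,606.93 thousand.
New unemployment rate = 127.83 / 1,606.93 = 7.95%.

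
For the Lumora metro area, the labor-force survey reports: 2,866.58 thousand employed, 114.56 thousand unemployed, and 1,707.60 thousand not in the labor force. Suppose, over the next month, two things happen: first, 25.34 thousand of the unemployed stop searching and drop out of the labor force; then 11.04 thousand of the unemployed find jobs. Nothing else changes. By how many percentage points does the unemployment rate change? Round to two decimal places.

Initially, labor force = 2,866.58 + 114.56 = 2,981.14 thousand, so u = 114.56/2,981.14 = 3.84%.
After the first change, unemployed and labor force both fall by 25.34 → E = 2,866.58, U = 89.22, labor force = 2,955.80 thousand.
After the second change, unemployed falls and employed rises by 11.04; labor force unchanged → E = 2,877.62, U = 78.18, labor force = 2,955.80 thousand.
New unemployment rate = 78.18 / 2,955.80 = 2.64%.
Change = 2.64% − 3.84% = −1.20 percentage points.

The unemployment rate changes by −1.20 percentage points.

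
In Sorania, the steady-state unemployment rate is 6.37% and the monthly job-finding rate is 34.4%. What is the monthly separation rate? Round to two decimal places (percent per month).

Separation rate ≈ 2.34% per month.

From u* = s/(s+f): s = u·f/(1−u).
s = 0.0637 × 34.4 / (1 − 0.0637) = 2.1913 / 0.9363 ≈ 2.34% per month.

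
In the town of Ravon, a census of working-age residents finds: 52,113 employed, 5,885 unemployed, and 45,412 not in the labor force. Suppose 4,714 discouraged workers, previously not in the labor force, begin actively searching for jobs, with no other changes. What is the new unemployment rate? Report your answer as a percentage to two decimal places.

New unemployment rate ≈ 16.90%.

Initially, labor force = 52,113 + 5,885 = 57,998, so u = 5,885/57,998 = 10.15%.
After the change, unemployed and labor force both rise by 4,714 → E = 52,113, U = 10,599, labor force = 62,712.
New unemployment rate = 10,599 / 62,712 = 16.90%.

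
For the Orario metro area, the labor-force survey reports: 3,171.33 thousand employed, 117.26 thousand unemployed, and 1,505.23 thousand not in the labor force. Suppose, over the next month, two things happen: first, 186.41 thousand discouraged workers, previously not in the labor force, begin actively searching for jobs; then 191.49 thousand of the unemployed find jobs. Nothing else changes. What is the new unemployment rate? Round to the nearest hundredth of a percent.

Initially, labor force = 3,171.33 + 117.26 = 3,288.59 thousand, so u = 117.26/3,288.59 = 3.57%.
After the first change, unemployed and labor force both rise by 186.41 → E = 3,171.33, U = 303.67, labor force = 3,475.00 thousand.
After the second change, unemployed falls and employed rises by 191.49; labor force unchanged → E = 3,362.82, U = 112.18, labor force = 3,475.00 thousand.
New unemployment rate = 112.18 / 3,475.00 = 3.23%.

New unemployment rate ≈ 3.23%.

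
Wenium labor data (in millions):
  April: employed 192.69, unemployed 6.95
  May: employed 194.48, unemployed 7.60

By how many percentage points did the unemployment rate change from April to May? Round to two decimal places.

The unemployment rate changed by +0.28 percentage points.

April: labor force = 192.69 + 6.95 = 199.64; u = 6.95/199.64 = 3.48%.
May: labor force = 194.48 + 7.60 = 202.08; u = 7.60/202.08 = 3.76%.
Change = 3.76% − 3.48% = +0.28 pp.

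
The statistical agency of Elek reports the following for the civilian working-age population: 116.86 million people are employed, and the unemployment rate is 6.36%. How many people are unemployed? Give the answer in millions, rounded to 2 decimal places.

Let U be the number unemployed. The labor force is E + U, and U/(E+U) = 0.0636.
So U = 0.0636 × 116.86 / (1 − 0.0636) = 7.4323 / 0.9364 ≈ 7.94 million.

About 7.94 million are unemployed.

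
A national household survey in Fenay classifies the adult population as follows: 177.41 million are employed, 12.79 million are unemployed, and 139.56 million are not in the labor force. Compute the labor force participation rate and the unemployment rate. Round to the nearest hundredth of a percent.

Labor force = employed + unemployed = 177.41 + 12.79 = 190.20 million.
Working-age population = 190.20 + 139.56 = 329.76 million.
Unemployment rate = 12.79 / 190.20 = 6.72%.
Labor force participation rate = 190.20 / 329.76 = 57.68%.

Labor force participation rate ≈ 57.68%; unemployment rate ≈ 6.72%.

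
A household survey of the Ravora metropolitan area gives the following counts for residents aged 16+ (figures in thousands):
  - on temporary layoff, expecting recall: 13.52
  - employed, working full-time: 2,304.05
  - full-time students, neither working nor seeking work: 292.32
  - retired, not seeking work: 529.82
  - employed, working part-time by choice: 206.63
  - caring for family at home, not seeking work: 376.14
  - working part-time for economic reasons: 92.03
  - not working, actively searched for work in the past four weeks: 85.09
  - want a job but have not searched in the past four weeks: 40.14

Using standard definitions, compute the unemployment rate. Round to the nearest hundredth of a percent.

Employed = 2,304.05 + 206.63 + 92.03 = 2,602.71 thousand (anyone who worked, including part-time for economic reasons, counts as employed).
Unemployed = 13.52 + 85.09 = 98.61 thousand (jobless and actively searching, or on temporary layoff).
Labor force = 2,602.71 + 98.61 = 2,701.32 thousand.
Unemployment rate = 98.61 / 2,701.32 = 3.65%.

Unemployment rate ≈ 3.65%.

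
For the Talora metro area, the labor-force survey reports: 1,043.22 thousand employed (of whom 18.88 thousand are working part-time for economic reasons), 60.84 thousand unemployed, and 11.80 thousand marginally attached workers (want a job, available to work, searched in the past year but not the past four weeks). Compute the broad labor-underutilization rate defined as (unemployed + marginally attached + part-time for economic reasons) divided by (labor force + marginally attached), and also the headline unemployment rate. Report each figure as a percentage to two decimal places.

Broad underutilization rate ≈ 8.20%; headline unemployment rate ≈ 5.51%.

Labor force = 1,043.22 + 60.84 = 1,104.06 thousand.
Numerator = 60.84 + 11.80 + 18.88 = 91.52 thousand.
Denominator = 1,104.06 + 11.80 = 1,115.86 thousand.
Broad rate = 91.52 / 1,115.86 = 8.20%.
Headline unemployment rate = 60.84 / 1,104.06 = 5.51%.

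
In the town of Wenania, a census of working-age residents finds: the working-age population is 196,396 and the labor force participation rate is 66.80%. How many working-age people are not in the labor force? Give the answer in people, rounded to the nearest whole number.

About 65,203 are not in the labor force.

Share not in the labor force = 1 − 0.6680 = 0.3320.
Not in labor force = 0.3320 × 196,396 ≈ 65,203.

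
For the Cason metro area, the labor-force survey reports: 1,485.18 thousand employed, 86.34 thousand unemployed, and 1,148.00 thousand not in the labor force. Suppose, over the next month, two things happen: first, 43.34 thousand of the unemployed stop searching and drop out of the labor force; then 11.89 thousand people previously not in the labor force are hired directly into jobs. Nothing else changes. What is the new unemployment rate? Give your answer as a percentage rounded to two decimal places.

New unemployment rate ≈ 2.79%.

Initially, labor force = 1,485.18 + 86.34 = 1,571.52 thousand, so u = 86.34/1,571.52 = 5.49%.
After the first change, unemployed and labor force both fall by 43.34 → E = 1,485.18, U = 43.00, labor force = 1,528.18 thousand.
After the second change, employed and labor force both rise by 11.89; unemployed unchanged → E = 1,497.07, U = 43.00, labor force = 1,540.07 thousand.
New unemployment rate = 43.00 / 1,540.07 = 2.79%.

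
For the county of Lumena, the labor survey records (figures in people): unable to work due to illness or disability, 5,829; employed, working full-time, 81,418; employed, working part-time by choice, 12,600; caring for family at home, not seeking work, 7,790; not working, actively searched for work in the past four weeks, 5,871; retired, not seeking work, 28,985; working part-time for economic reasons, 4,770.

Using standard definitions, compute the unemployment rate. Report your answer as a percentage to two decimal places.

Unemployment rate ≈ 5.61%.

Employed = 81,418 + 12,600 + 4,770 = 98,788 (anyone who worked, including part-time for economic reasons, counts as employed).
Unemployed = 5,871.
Labor force = 98,788 + 5,871 = 104,659.
Unemployment rate = 5,871 / 104,659 = 5.61%.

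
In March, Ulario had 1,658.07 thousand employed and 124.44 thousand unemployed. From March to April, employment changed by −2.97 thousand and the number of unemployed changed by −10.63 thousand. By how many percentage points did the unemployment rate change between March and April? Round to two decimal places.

The unemployment rate changed by −0.55 percentage points.

March: labor force = 1,658.07 + 124.44 = 1,782.51; u = 124.44/1,782.51 = 6.98%.
April: labor force = 1,655.10 + 113.81 = 1,768.91; u = 113.81/1,768.91 = 6.43%.
Change = 6.43% − 6.98% = −0.55 pp.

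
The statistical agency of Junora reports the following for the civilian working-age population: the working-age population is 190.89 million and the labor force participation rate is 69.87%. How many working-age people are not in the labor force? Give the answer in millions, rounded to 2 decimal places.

About 57.52 million are not in the labor force.

Share not in the labor force = 1 − 0.6987 = 0.3013.
Not in labor force = 0.3013 × 190.89 ≈ 57.52 million.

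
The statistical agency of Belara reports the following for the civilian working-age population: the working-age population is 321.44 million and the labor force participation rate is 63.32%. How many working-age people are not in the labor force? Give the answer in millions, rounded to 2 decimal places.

Share not in the labor force = 1 − 0.6332 = 0.3668.
Not in labor force = 0.3668 × 321.44 ≈ 117.90 million.

About 117.90 million are not in the labor force.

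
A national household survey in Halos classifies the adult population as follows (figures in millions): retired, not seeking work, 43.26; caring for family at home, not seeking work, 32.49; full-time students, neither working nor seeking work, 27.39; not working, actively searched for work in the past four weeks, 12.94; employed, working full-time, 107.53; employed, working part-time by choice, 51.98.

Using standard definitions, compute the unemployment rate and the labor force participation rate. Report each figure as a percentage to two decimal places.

Unemployment rate ≈ 7.50%; labor force participation rate ≈ 62.57%.

Employed = 107.53 + 51.98 = 159.51 million.
Unemployed = 12.94 million.
Labor force = 159.51 + 12.94 = 172.45 million.
Not in labor force = 43.26 + 32.49 + 27.39 = 103.14 million (those not working and not actively searching are outside the labor force).
Civilian working-age population = 172.45 + 103.14 = 275.59 million.
Unemployment rate = 12.94 / 172.45 = 7.50%.
Labor force participation rate = 172.45 / 275.59 = 62.57%.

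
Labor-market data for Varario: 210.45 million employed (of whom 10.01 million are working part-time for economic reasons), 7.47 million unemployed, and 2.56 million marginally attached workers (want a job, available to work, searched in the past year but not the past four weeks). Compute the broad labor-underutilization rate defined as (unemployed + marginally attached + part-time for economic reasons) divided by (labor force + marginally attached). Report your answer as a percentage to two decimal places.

Broad underutilization rate ≈ 9.09%.

Labor force = 210.45 + 7.47 = 217.92 million.
Numerator = 7.47 + 2.56 + 10.01 = 20.04 million.
Denominator = 217.92 + 2.56 = 220.48 million.
Broad rate = 20.04 / 220.48 = 9.09%.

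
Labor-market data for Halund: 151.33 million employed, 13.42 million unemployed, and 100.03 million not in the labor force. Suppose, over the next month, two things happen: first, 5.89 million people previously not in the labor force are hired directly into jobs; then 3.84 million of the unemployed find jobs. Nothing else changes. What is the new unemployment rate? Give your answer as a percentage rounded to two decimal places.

New unemployment rate ≈ 5.61%.

Initially, labor force = 151.33 + 13.42 = 164.75 million, so u = 13.42/164.75 = 8.15%.
After the first change, employed and labor force both rise by 5.89; unemployed unchanged → E = 157.22, U = 13.42, labor force = 170.64 million.
After the second change, unemployed falls and employed rises by 3.84; labor force unchanged → E = 161.06, U = 9.58, labor force = 170.64 million.
New unemployment rate = 9.58 / 170.64 = 5.61%.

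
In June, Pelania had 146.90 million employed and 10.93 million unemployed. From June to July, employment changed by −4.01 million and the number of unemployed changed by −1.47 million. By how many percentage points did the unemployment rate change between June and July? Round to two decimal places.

The unemployment rate changed by −0.72 percentage points.

June: labor force = 146.90 + 10.93 = 157.83; u = 10.93/157.83 = 6.93%.
July: labor force = 142.89 + 9.46 = 152.35; u = 9.46/152.35 = 6.21%.
Change = 6.21% − 6.93% = −0.72 pp.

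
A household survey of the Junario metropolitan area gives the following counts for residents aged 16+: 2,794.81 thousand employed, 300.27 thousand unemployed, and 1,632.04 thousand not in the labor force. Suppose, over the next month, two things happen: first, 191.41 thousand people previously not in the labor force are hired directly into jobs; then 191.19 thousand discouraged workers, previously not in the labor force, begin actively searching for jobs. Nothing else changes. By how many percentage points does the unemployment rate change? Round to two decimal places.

Initially, labor force = 2,794.81 + 300.27 = 3,095.08 thousand, so u = 300.27/3,095.08 = 9.70%.
After the first change, employed and labor force both rise by 191.41; unemployed unchanged → E = 2,986.22, U = 300.27, labor force = 3,286.49 thousand.
After the second change, unemployed and labor force both rise by 191.19 → E = 2,986.22, U = 491.46, labor force = 3,477.68 thousand.
New unemployment rate = 491.46 / 3,477.68 = 14.13%.
Change = 14.13% − 9.70% = +4.43 percentage points.

The unemployment rate changes by +4.43 percentage points.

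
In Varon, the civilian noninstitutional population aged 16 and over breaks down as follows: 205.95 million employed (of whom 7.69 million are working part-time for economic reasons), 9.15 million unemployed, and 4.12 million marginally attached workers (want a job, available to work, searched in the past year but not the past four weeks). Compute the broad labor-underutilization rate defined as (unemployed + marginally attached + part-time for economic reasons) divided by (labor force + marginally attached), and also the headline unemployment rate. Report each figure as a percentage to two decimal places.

Labor force = 205.95 + 9.15 = 215.10 million.
Numerator = 9.15 + 4.12 + 7.69 = 20.96 million.
Denominator = 215.10 + 4.12 = 219.22 million.
Broad rate = 20.96 / 219.22 = 9.56%.
Headline unemployment rate = 9.15 / 215.10 = 4.25%.

Broad underutilization rate ≈ 9.56%; headline unemployment rate ≈ 4.25%.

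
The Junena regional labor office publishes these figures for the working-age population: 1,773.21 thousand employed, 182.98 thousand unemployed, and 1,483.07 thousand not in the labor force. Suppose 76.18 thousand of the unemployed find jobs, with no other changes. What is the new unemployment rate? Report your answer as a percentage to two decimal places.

Initially, labor force = 1,773.21 + 182.98 = 1,956.19 thousand, so u = 182.98/1,956.19 = 9.35%.
After the change, unemployed falls and employed rises by 76.18; labor force unchanged → E = 1,849.39, U = 106.80, labor force = 1,956.19 thousand.
New unemployment rate = 106.80 / 1,956.19 = 5.46%.

New unemployment rate ≈ 5.46%.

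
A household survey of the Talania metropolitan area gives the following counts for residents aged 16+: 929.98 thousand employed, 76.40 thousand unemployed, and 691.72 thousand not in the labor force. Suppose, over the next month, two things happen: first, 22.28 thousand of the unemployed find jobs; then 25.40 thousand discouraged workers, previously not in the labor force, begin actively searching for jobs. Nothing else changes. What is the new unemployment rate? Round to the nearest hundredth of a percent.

Initially, labor force = 929.98 + 76.40 = 1,006.38 thousand, so u = 76.40/1,006.38 = 7.59%.
After the first change, unemployed falls and employed rises by 22.28; labor force unchanged → E = 952.26, U = 54.12, labor force = 1,006.38 thousand.
After the second change, unemployed and labor force both rise by 25.40 → E = 952.26, U = 79.52, labor force = 1,031.78 thousand.
New unemployment rate = 79.52 / 1,031.78 = 7.71%.

New unemployment rate ≈ 7.71%.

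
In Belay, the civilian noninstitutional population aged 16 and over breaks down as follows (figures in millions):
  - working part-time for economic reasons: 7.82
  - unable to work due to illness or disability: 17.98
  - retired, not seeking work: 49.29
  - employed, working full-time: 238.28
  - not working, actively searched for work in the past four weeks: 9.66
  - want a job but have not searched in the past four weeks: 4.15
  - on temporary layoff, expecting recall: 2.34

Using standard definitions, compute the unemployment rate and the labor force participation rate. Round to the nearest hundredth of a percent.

Unemployment rate ≈ 4.65%; labor force participation rate ≈ 78.33%.

Employed = 7.82 + 238.28 = 246.10 million (anyone who worked, including part-time for economic reasons, counts as employed).
Unemployed = 9.66 + 2.34 = 12.00 million (jobless and actively searching, or on temporary layoff).
Labor force = 246.10 + 12.00 = 258.10 million.
Not in labor force = 17.98 + 49.29 + 4.15 = 71.42 million (those not working and not actively searching are outside the labor force — including those who want a job but have given up searching).
Civilian working-age population = 258.10 + 71.42 = 329.52 million.
Unemployment rate = 12.00 / 258.10 = 4.65%.
Labor force participation rate = 258.10 / 329.52 = 78.33%.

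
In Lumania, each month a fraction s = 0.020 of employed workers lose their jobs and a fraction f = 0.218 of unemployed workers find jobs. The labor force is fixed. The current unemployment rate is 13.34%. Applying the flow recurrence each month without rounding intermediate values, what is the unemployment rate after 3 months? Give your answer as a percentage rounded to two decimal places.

With a fixed labor force, u_{t+1} = u_t + s·(1−u_t) − f·u_t = u_t·(1−s−f) + s.
Here 1−s−f = 0.762 and s = 0.020.
u_1 = 0.133400 × 0.762 + 0.020 = 0.121651.
u_2 = 0.121651 × 0.762 + 0.020 = 0.112698.
u_3 = 0.112698 × 0.762 + 0.020 = 0.105876.

Unemployment rate after three months ≈ 10.59%.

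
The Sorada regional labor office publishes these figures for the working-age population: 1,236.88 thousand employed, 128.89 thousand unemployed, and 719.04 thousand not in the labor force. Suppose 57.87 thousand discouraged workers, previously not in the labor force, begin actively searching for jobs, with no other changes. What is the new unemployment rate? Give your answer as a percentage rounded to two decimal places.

Initially, labor force = 1,236.88 + 128.89 = 1,365.77 thousand, so u = 128.89/1,365.77 = 9.44%.
After the change, unemployed and labor force both rise by 57.87 → E = 1,236.88, U = 186.76, labor force = 1,423.64 thousand.
New unemployment rate = 186.76 / 1,423.64 = 13.12%.

New unemployment rate ≈ 13.12%.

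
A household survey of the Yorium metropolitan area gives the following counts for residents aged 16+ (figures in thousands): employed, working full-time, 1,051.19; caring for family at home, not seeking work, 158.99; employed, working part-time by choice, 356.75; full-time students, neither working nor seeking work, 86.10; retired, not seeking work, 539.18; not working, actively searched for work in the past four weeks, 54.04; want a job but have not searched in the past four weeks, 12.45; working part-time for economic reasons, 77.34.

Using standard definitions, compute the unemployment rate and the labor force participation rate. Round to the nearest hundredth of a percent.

Employed = 1,051.19 + 356.75 + 77.34 = 1,485.28 thousand (anyone who worked, including part-time for economic reasons, counts as employed).
Unemployed = 54.04 thousand.
Labor force = 1,485.28 + 54.04 = 1,539.32 thousand.
Not in labor force = 158.99 + 86.10 + 539.18 + 12.45 = 796.72 thousand (those not working and not actively searching are outside the labor force — including those who want a job but have given up searching).
Civilian working-age population = 1,539.32 + 796.72 = 2,336.04 thousand.
Unemployment rate = 54.04 / 1,539.32 = 3.51%.
Labor force participation rate = 1,539.32 / 2,336.04 = 65.89%.

Unemployment rate ≈ 3.51%; labor force participation rate ≈ 65.89%.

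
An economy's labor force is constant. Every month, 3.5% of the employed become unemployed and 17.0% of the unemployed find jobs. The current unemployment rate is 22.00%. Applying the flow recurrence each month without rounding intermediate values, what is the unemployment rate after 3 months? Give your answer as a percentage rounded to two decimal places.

With a fixed labor force, u_{t+1} = u_t + s·(1−u_t) − f·u_t = u_t·(1−s−f) + s.
Here 1−s−f = 0.795 and s = 0.035.
u_1 = 0.220000 × 0.795 + 0.035 = 0.209900.
u_2 = 0.209900 × 0.795 + 0.035 = 0.201871.
u_3 = 0.201871 × 0.795 + 0.035 = 0.195487.

Unemployment rate after three months ≈ 19.55%.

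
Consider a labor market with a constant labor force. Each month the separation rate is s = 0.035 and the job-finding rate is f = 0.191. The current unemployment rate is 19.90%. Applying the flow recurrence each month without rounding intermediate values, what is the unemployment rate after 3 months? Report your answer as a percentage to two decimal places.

With a fixed labor force, u_{t+1} = u_t + s·(1−u_t) − f·u_t = u_t·(1−s−f) + s.
Here 1−s−f = 0.774 and s = 0.035.
u_1 = 0.199000 × 0.774 + 0.035 = 0.189026.
u_2 = 0.189026 × 0.774 + 0.035 = 0.181306.
u_3 = 0.181306 × 0.774 + 0.035 = 0.175331.

Unemployment rate after three months ≈ 17.53%.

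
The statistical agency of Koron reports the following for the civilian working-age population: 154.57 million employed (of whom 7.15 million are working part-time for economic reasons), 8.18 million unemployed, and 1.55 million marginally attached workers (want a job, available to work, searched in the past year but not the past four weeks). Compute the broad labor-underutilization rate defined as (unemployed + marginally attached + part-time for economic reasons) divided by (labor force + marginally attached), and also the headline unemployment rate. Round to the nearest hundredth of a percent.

Broad underutilization rate ≈ 10.27%; headline unemployment rate ≈ 5.03%.

Labor force = 154.57 + 8.18 = 162.75 million.
Numerator = 8.18 + 1.55 + 7.15 = 16.88 million.
Denominator = 162.75 + 1.55 = 164.30 million.
Broad rate = 16.88 / 164.30 = 10.27%.
Headline unemployment rate = 8.18 / 162.75 = 5.03%.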